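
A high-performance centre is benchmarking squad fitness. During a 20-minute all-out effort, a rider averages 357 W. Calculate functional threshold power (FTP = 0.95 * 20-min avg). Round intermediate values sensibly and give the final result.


FTP = 0.95 * 357
= 339.15 W

339.15 W


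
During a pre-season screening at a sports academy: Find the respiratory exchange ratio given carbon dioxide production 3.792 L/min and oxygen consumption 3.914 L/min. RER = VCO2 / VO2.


VCO2 = 3.792 L/min
VO2 = 3.914 L/min
RER = 3.792 / 3.914 = 0.9688

0.9688


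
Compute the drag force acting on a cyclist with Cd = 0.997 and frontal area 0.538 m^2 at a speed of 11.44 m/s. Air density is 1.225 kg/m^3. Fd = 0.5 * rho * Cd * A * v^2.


Step 1: v^2 = 130.8736
Step 2: Fd = 0.5 * 1.225 * 0.997 * 0.538 * 130.8736
= 42.997 N

42.997 N


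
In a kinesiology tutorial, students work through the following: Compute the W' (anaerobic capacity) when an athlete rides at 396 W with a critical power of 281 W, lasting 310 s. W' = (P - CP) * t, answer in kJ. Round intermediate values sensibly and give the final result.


Above-CP power = 115 W
Duration = 310 s
W' = 115 * 310 = 35650 J
Convert: 35650 / 1000 = 35.65 kJ

35.65 kJ


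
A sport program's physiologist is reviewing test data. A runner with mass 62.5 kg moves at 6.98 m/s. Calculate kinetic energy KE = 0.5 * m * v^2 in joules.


v^2 = 6.98^2 = 48.7204
KE = 0.5 * 62.5 * 48.7204
= 1522.51 J

1522.51 J


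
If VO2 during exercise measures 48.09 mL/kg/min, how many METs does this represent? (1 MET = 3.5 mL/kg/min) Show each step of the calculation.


METs = VO2 / 3.5 = 48.09 / 3.5 = 13.74

13.74 METs


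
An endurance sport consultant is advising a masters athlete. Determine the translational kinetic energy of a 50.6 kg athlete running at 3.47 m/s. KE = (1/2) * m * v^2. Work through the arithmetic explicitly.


KE = 0.5 * m * v^2
= 0.5 * 50.6 * 3.47^2
= 0.5 * 50.6 * 12.0409
= 304.63 J

304.63 J


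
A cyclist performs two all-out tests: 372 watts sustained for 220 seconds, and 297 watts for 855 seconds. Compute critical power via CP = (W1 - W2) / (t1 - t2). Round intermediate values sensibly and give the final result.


W1 = P1 * t1 = 372 * 220 = 81840 J
W2 = P2 * t2 = 297 * 855 = 253935 J
CP = (81840 - 253935) / (220 - 855)
= 271.02 W

271.02 W


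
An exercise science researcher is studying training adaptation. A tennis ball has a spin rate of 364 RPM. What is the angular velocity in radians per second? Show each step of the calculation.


Convert RPM to rad/s: multiply by 2*pi and divide by 60
omega = 364 * 2 * pi / 60
= 38.118 rad/s

38.118 rad/s


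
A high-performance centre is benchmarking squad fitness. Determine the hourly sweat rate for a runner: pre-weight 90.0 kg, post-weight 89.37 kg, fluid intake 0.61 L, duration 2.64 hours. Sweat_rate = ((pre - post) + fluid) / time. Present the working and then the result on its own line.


Mass lost = 90.0 - 89.37 = 0.63 kg
Add fluid consumed: 0.63 + 0.61 = 1.24 L total sweat
Sweat rate = 1.24 / 2.64 = 0.47 L/h

0.47 L/h


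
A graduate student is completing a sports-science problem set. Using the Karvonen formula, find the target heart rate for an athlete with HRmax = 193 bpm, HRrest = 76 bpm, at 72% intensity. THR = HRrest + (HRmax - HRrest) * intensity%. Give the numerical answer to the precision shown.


HRR = 193 - 76 = 117
THR = 76 + 117 * 0.72
= 76 + 84.24
= 160.24 bpm

160.24 bpm


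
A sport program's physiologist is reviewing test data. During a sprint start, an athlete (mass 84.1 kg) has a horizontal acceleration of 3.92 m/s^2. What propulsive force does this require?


Propulsive force = mass * acceleration
= 84.1 kg * 3.92 m/s^2
= 329.67 N

329.67 N


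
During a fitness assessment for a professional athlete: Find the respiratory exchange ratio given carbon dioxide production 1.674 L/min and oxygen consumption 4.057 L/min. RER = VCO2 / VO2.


VCO2 = 1.674 L/min
VO2 = 4.057 L/min
RER = 1.674 / 4.057 = 0.4126

0.4126


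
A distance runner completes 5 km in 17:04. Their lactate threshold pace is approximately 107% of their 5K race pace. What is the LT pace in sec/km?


Convert to seconds: 17 min 4 s = 1024 s
Pace per km = 1024 / 5 = 204.8 s/km
LT pace = 204.8 * 1.07 = 219.14 s/km

219.14 s/km


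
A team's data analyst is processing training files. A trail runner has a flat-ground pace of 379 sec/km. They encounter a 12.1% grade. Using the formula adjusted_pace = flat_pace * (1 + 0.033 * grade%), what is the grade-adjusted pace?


Grade factor = 1 + 0.033 * 12.1 = 1.3993
Adjusted = 379 * 1.3993 = 530.33 sec/km

530.33 s/km


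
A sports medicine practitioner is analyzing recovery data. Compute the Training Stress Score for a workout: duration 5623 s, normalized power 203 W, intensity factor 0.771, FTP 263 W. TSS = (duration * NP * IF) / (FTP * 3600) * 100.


Product = 5623 * 203 * 0.771 = 880072.599
Base = 263 * 3600 = 946800
TSS = 880072.599 / 946800 * 100 = 92.95

92.95 TSS


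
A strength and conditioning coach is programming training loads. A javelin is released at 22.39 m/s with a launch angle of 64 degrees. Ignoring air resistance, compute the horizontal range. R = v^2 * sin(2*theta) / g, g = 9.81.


Launch speed squared = 501.3121
sin(2 * 64 deg) = 0.788011
Range = 501.3121 * 0.788011 / 9.81
= 40.269 m

40.269 m


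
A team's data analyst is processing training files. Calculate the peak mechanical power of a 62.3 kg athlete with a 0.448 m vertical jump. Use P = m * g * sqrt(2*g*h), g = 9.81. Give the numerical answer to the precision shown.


First, sqrt(2gh) = sqrt(2 * 9.81 * 0.448)
= sqrt(8.78976) = 2.964753 m/s
Power = 62.3 * 9.81 * 2.964753 = 1811.95 W

1811.95 W


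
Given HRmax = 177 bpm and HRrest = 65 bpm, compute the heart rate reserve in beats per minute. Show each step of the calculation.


Heart rate reserve = maximum HR minus resting HR
HRR = 177 - 65 = 112 bpm

112 bpm


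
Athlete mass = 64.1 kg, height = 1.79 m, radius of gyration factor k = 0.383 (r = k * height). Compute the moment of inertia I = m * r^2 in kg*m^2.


r = k * height = 0.383 * 1.79 = 0.68557 m
r^2 = 0.68557^2 = 0.470006
I = 64.1 * 0.470006 = 30.127 kg*m^2

30.127 kg*m^2


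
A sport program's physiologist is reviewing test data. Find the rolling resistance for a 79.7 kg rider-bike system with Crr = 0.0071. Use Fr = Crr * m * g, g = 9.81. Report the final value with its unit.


m * g = 79.7 * 9.81 = 781.857 N
Fr = 0.0071 * 781.857 = 5.551 N

5.551 N


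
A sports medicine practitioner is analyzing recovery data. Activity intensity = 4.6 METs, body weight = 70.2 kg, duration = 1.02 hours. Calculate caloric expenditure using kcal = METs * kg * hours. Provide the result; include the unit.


kcal = 4.6 * 70.2 * 1.02
= 322.92 * 1.02
= 329.38 kcal

329.38 kcal


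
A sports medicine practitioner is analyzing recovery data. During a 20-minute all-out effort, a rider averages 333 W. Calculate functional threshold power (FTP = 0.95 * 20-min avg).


FTP = 0.95 * 333
= 316.35 W

316.35 W


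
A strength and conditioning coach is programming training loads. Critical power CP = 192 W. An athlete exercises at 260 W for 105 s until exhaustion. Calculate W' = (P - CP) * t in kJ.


P - CP = 260 - 192 = 68 W
W' = 68 * 105 = 7140 J
= 7140 / 1000 = 7.14 kJ

7.14 kJ


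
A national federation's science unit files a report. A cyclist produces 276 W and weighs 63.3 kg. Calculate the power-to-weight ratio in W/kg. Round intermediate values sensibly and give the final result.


P/W = power / mass
= 276 / 63.3
= 4.36 W/kg

4.36 W/kg


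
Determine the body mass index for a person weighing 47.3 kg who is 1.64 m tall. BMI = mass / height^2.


BMI = mass / height^2
= 47.3 / 1.64^2
= 47.3 / 2.6896
= 17.59 kg/m^2

17.59 kg/m^2


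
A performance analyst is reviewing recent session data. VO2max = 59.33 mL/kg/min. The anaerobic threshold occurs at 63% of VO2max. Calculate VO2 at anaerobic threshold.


AT fraction = 63 / 100 = 0.63
AT VO2 = 59.33 * 0.63
= 37.38 mL/kg/min

37.38 mL/kg/min


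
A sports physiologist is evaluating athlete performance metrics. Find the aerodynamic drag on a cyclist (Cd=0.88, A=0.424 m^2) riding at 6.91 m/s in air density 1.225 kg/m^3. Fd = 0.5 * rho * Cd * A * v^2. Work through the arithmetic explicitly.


Fd = 0.5 * 1.225 * 0.88 * 0.424 * 6.91^2
= 0.5 * 1.225 * 0.88 * 0.424 * 47.7481
= 10.912 N

10.912 N


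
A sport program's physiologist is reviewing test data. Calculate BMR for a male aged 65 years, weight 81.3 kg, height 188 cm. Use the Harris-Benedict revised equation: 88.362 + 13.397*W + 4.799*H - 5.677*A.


Substituting values:
W term = 13.397 * 81.3 = 1089.1761
H term = 4.799 * 188 = 902.212
A term = 5.677 * 65 = 369.005
BMR = 1710.75 kcal/day

1710.75 kcal/day


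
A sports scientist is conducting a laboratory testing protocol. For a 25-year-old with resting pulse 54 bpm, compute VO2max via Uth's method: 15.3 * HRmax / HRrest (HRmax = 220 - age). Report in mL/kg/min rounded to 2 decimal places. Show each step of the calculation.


Step 1: HRmax = 220 - 25 = 195 bpm
Step 2: Ratio = 195 / 54 = 3.6111
Step 3: VO2max = 15.3 * 3.6111 = 55.25 mL/kg/min

55.25 mL/kg/min


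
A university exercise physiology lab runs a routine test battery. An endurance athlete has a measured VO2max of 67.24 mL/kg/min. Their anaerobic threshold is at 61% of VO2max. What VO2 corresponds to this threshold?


Anaerobic threshold VO2 = VO2max * 61%
= 67.24 * 0.61
= 41.02 mL/kg/min

41.02 mL/kg/min


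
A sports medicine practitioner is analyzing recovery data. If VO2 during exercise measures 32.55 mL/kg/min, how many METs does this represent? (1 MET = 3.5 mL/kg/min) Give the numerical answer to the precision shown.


METs = VO2 / 3.5 = 32.55 / 3.5 = 9.3

9.3 METs


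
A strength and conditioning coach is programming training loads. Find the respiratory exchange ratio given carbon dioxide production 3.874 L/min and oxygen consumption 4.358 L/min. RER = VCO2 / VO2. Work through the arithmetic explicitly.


VCO2 = 3.874 L/min
VO2 = 4.358 L/min
RER = 3.874 / 4.358 = 0.8889

0.8889


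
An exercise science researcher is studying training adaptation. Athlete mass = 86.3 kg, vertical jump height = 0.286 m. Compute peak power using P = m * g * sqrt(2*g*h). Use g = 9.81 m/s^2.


sqrt(2 * 9.81 * 0.286) = sqrt(5.61132) = 2.368822 m/s
P = 86.3 * 9.81 * 2.368822
= 2005.45 W

2005.45 W


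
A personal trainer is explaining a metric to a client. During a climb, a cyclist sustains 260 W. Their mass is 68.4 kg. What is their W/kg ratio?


Power-to-weight = 260 W / 68.4 kg
= 3.801 W/kg

3.801 W/kg


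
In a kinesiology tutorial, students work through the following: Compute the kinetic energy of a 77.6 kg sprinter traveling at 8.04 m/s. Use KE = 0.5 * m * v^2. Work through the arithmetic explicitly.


Velocity squared = 64.6416
KE = 0.5 * 77.6 * 64.6416 = 2508.09 J

2508.09 J


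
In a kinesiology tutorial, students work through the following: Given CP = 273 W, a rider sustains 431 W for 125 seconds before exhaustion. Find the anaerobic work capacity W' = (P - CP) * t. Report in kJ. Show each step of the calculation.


Excess power = 431 - 273 = 158 W
Work above CP = 158 * 125 = 19750 J
W' = 19.75 kJ

19.75 kJ


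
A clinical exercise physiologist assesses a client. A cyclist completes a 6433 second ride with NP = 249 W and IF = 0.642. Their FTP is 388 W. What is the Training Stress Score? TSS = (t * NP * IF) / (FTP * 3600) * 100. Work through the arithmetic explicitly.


t * NP * IF = 6433 * 249 * 0.642 = 1028366.514
FTP * 3600 = 1396800
TSS = (1028366.514 / 1396800) * 100 = 73.62

73.62 TSS


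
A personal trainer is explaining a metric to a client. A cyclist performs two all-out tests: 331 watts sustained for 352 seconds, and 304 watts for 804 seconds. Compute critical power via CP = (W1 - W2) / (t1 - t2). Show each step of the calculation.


W1 = P1 * t1 = 331 * 352 = 116512 J
W2 = P2 * t2 = 304 * 804 = 244416 J
CP = (116512 - 244416) / (352 - 804)
= 282.97 W

282.97 W


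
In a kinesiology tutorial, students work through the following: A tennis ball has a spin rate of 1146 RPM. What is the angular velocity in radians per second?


Convert RPM to rad/s: multiply by 2*pi and divide by 60
omega = 1146 * 2 * pi / 60
= 120.009 rad/s

120.009 rad/s


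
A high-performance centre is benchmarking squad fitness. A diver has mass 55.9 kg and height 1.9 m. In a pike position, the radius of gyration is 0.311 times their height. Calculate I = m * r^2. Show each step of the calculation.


r = 0.311 * 1.9 = 0.5909 m
I = m * r^2 = 55.9 * 0.349163 = 19.518 kg*m^2

19.518 kg*m^2


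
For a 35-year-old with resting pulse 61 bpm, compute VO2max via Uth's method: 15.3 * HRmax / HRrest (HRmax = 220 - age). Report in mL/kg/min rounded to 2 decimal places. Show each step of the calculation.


Step 1: HRmax = 220 - 35 = 185 bpm
Step 2: Ratio = 185 / 61 = 3.0328
Step 3: VO2max = 15.3 * 3.0328 = 46.4 mL/kg/min

46.4 mL/kg/min


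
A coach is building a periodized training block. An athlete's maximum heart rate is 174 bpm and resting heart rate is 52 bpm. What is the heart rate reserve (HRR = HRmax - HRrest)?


HRR = HRmax - HRrest
= 174 - 52
= 122 bpm

122 bpm


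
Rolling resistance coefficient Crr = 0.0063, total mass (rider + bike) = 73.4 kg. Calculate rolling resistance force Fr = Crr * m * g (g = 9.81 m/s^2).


Fr = Crr * m * g
= 0.0063 * 73.4 * 9.81
= 4.536 N

4.536 N


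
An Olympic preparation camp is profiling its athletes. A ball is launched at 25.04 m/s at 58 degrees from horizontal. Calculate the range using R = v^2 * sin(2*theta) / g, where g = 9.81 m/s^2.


sin(2 * 58) = sin(116) = 0.898794
v^2 = 25.04^2 = 627.0016
R = 627.0016 * 0.898794 / 9.81
= 57.446 m

57.446 m


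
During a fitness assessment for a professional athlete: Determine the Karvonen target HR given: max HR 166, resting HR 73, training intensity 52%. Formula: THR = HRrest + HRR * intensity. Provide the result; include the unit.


HRR = HRmax - HRrest = 166 - 73 = 93
THR = 73 + 93 * 0.52
= 121.36 bpm

121.36 bpm


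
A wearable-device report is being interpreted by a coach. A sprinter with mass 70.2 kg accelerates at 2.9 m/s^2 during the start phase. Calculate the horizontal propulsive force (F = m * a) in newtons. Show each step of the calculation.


F = m * a
= 70.2 * 2.9
= 203.58 N

203.58 N


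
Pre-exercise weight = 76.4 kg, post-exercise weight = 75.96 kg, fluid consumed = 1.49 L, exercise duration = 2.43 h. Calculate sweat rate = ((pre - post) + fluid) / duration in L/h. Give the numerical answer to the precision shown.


Weight loss = 76.4 - 75.96 = 0.44 kg (approx L)
Total sweat = 0.44 + 1.49 = 1.93 L
Sweat rate = 1.93 / 2.43 = 0.794 L/h

0.794 L/h


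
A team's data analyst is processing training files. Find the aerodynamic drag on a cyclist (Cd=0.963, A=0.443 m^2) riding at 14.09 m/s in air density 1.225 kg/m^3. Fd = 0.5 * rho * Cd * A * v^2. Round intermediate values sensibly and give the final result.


Fd = 0.5 * 1.225 * 0.963 * 0.443 * 14.09^2
= 0.5 * 1.225 * 0.963 * 0.443 * 198.5281
= 51.875 N

51.875 N


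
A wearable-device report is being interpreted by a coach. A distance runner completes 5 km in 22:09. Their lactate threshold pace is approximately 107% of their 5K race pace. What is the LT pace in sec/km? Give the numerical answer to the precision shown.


Convert to seconds: 22 min 9 s = 1329 s
Pace per km = 1329 / 5 = 265.8 s/km
LT pace = 265.8 * 1.07 = 284.41 s/km

284.41 s/km


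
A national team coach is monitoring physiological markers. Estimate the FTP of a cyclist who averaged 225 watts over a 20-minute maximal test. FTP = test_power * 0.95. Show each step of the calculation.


FTP = 225 * 0.95 = 213.75 W

213.75 W


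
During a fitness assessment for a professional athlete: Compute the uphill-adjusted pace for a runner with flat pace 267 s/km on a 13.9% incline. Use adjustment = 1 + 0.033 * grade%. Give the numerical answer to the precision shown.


Adjustment factor = 1 + 0.033 * 13.9 = 1.4587
Grade-adjusted pace = 267 * 1.4587 = 389.47 s/km

389.47 s/km


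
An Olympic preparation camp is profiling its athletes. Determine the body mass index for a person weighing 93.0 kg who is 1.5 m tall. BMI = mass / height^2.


BMI = mass / height^2
= 93.0 / 1.5^2
= 93.0 / 2.25
= 41.33 kg/m^2

41.33 kg/m^2


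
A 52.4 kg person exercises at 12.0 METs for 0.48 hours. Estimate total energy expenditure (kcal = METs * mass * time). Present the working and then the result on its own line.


Energy = METs * mass(kg) * time(h)
= 12.0 * 52.4 * 0.48
= 301.82 kcal

301.82 kcal


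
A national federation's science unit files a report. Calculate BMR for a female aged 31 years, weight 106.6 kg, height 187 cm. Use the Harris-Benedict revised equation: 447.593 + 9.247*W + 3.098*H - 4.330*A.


Substituting values:
W term = 9.247 * 106.6 = 985.7302
H term = 3.098 * 187 = 579.326
A term = 4.330 * 31 = 134.23
BMR = 1878.42 kcal/day

1878.42 kcal/day


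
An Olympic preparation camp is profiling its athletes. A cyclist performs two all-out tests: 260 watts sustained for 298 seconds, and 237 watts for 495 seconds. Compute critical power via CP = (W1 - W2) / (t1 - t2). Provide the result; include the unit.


W1 = P1 * t1 = 260 * 298 = 77480 J
W2 = P2 * t2 = 237 * 495 = 117315 J
CP = (77480 - 117315) / (298 - 495)
= 202.21 W

202.21 W


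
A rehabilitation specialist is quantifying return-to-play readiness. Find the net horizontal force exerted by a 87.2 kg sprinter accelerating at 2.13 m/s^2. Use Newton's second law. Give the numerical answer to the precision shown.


Newton's second law: F = m * a
F = 87.2 * 2.13 = 185.74 N

185.74 N


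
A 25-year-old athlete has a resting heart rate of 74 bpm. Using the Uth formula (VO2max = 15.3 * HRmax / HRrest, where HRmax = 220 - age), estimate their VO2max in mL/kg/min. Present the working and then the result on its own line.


HRmax = 220 - 25 = 195 bpm
Ratio = HRmax / HRrest = 195 / 74 = 2.6351
VO2max = 15.3 * 2.6351 = 40.32 mL/kg/min

40.32 mL/kg/min


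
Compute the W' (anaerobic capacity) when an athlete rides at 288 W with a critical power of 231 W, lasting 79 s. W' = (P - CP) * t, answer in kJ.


Above-CP power = 57 W
Duration = 79 s
W' = 57 * 79 = 4503 J
Convert: 4503 / 1000 = 4.503 kJ

4.503 kJ


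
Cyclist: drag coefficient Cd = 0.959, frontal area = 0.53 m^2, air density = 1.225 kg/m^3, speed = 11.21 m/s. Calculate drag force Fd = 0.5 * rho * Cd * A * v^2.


v^2 = 11.21^2 = 125.6641
Fd = 0.5 * 1.225 * 0.959 * 0.53 * 125.6641
= 39.121 N

39.121 N


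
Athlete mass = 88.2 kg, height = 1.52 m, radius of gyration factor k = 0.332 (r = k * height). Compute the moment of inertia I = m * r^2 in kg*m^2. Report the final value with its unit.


r = k * height = 0.332 * 1.52 = 0.50464 m
r^2 = 0.50464^2 = 0.254662
I = 88.2 * 0.254662 = 22.461 kg*m^2

22.461 kg*m^2


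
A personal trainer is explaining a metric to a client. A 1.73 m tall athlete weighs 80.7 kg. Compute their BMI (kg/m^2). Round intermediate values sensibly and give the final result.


height^2 = 2.9929 m^2
BMI = 80.7 / 2.9929 = 26.96 kg/m^2

26.96 kg/m^2


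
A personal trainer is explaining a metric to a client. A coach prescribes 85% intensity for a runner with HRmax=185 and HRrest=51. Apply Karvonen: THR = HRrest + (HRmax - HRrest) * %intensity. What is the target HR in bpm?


Heart rate reserve = 185 - 51 = 134
Intensity fraction = 85 / 100 = 0.85
THR = 51 + 134 * 0.85 = 164.9 bpm

164.9 bpm


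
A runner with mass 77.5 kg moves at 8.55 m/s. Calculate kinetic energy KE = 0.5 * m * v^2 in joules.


v^2 = 8.55^2 = 73.1025
KE = 0.5 * 77.5 * 73.1025
= 2832.72 J

2832.72 J


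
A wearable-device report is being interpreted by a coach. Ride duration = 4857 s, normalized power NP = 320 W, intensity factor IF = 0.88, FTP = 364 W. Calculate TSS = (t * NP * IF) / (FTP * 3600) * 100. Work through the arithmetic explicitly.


Numerator = 4857 * 320 * 0.88 = 1367731.2
Denominator = 364 * 3600 = 1310400
TSS = 1367731.2 / 1310400 * 100
= 104.38

104.38 TSS


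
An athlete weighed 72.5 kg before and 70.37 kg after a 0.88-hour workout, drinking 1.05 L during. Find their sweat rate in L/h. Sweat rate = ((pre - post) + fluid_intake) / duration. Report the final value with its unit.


Body mass change = 2.13 kg
Total sweat loss = 2.13 + 1.05 = 3.18 L
Rate = 3.18 / 0.88 = 3.614 L/h

3.614 L/h


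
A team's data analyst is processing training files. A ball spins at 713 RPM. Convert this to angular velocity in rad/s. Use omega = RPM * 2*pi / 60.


omega = 713 * 2 * pi / 60
= 713 * 6.28318531 / 60
= 4479.911 / 60
= 74.665 rad/s

74.665 rad/s


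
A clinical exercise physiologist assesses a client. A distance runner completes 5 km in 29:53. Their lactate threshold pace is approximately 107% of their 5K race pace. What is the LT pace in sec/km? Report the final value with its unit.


Convert to seconds: 29 min 53 s = 1793 s
Pace per km = 1793 / 5 = 358.6 s/km
LT pace = 358.6 * 1.07 = 383.7 s/km

383.7 s/km


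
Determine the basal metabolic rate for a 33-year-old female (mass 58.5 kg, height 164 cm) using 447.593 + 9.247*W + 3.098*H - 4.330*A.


BMR = 447.593 + 9.247*58.5 + 3.098*164 - 4.330*33
= 1353.72 kcal/day

1353.72 kcal/day


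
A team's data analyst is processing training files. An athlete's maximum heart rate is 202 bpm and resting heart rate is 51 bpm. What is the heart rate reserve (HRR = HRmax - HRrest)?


HRR = HRmax - HRrest
= 202 - 51
= 151 bpm

151 bpm


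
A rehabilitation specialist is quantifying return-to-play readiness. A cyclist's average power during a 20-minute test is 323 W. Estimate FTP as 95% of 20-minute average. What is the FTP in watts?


FTP = 20-min power * 0.95
= 323 * 0.95
= 306.85 W

306.85 W


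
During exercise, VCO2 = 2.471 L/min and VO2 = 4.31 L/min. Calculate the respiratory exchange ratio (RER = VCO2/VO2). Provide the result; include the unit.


RER = VCO2 / VO2
= 2.471 / 4.31
= 0.5733

0.5733


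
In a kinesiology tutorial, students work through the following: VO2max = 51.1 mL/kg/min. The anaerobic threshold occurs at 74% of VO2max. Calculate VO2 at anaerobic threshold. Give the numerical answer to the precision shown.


AT fraction = 74 / 100 = 0.74
AT VO2 = 51.1 * 0.74
= 37.81 mL/kg/min

37.81 mL/kg/min


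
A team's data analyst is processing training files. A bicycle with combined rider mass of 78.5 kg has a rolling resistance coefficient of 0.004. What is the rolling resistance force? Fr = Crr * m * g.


Fr = 0.004 * 78.5 * 9.81
= 0.314 * 9.81
= 3.08 N

3.08 N


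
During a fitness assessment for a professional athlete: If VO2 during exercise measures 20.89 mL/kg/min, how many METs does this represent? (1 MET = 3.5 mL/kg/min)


METs = VO2 / 3.5 = 20.89 / 3.5 = 5.97

5.97 METs


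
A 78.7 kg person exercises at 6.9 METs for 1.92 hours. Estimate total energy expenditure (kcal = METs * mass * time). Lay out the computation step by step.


Energy = METs * mass(kg) * time(h)
= 6.9 * 78.7 * 1.92
= 1042.62 kcal

1042.62 kcal


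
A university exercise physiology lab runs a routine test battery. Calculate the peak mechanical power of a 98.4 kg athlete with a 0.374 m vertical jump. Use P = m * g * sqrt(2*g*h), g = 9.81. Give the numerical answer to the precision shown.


First, sqrt(2gh) = sqrt(2 * 9.81 * 0.374)
= sqrt(7.33788) = 2.708852 m/s
Power = 98.4 * 9.81 * 2.708852 = 2614.87 W

2614.87 W


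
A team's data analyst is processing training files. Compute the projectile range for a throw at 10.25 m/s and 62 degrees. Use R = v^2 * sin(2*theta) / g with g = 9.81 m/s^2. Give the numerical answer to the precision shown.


Two times the angle = 124 degrees
sin(124) = 0.829038
R = 105.0625 * 0.829038 / 9.81 = 8.879 m

8.879 m


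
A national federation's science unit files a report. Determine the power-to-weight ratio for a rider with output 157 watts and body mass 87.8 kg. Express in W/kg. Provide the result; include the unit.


P/W = 157 / 87.8 = 1.788 W/kg

1.788 W/kg


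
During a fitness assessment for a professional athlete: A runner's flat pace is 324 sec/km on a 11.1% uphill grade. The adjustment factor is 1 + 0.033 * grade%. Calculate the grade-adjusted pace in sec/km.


Factor = 1 + 0.033 * 11.1 = 1.3663
Adjusted pace = 324 * 1.3663
= 442.68 sec/km

442.68 s/km


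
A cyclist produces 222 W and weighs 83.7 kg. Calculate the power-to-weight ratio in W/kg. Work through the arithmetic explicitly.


P/W = power / mass
= 222 / 83.7
= 2.652 W/kg

2.652 W/kg


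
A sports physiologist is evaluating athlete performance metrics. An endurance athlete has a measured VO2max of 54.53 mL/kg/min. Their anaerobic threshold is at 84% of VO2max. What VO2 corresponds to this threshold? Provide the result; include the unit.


Anaerobic threshold VO2 = VO2max * 84%
= 54.53 * 0.84
= 45.81 mL/kg/min

45.81 mL/kg/min


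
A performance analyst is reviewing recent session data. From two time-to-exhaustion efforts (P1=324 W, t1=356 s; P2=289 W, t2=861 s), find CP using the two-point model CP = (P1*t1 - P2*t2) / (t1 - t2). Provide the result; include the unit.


Work in trial 1 = 115344 J
Work in trial 2 = 248829 J
Delta work = -133485 J
Delta time = -505 s
CP = -133485 / -505 = 264.33 W

264.33 W


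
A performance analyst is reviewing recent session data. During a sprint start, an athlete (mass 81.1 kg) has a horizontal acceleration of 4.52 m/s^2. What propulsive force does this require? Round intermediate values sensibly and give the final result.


Propulsive force = mass * acceleration
= 81.1 kg * 4.52 m/s^2
= 366.57 N

366.57 N


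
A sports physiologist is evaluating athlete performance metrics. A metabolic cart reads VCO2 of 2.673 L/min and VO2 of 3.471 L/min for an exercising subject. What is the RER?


RER = VCO2 / VO2 = 2.673 / 3.471 = 0.7701

0.7701


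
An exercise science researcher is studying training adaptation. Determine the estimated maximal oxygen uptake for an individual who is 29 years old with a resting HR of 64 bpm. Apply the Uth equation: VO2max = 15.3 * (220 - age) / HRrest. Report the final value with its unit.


HRmax = 220 - 29 = 191
VO2max = 15.3 * (191 / 64)
= 15.3 * 2.9844
= 45.66 mL/kg/min

45.66 mL/kg/min


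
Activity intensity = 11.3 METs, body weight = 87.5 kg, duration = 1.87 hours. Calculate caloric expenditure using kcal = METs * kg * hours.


kcal = 11.3 * 87.5 * 1.87
= 988.75 * 1.87
= 1848.96 kcal

1848.96 kcal


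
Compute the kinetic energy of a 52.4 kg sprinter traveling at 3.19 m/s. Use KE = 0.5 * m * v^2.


Velocity squared = 10.1761
KE = 0.5 * 52.4 * 10.1761 = 266.61 J

266.61 J


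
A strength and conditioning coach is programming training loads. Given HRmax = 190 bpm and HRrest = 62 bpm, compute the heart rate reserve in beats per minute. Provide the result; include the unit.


Heart rate reserve = maximum HR minus resting HR
HRR = 190 - 62 = 128 bpm

128 bpm


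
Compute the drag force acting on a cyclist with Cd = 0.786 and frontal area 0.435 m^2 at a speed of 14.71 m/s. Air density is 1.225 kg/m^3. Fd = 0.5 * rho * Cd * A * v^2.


Step 1: v^2 = 216.3841
Step 2: Fd = 0.5 * 1.225 * 0.786 * 0.435 * 216.3841
= 45.315 N

45.315 N


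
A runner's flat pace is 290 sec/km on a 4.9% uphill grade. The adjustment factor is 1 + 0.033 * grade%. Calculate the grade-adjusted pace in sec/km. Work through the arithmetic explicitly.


Factor = 1 + 0.033 * 4.9 = 1.1617
Adjusted pace = 290 * 1.1617
= 336.89 sec/km

336.89 s/km


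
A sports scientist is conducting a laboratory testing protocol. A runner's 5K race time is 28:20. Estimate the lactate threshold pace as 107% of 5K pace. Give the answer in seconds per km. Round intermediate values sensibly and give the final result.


Total race time = 28*60 + 20 = 1700 seconds
5K pace = 1700 / 5 = 340.0 sec/km
LT pace = 340.0 * 1.07 = 363.8 sec/km

363.8 s/km


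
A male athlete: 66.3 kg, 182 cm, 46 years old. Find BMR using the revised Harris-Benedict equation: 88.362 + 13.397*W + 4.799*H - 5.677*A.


Intercept = 88.362
Weight contribution = 13.397 * 66.3 = 888.2211
Height contribution = 4.799 * 182 = 873.418
Age contribution = 5.677 * 46 = 261.142
BMR = 88.362 + 888.2211 + 873.418 - 261.142
= 1588.86 kcal/day

1588.86 kcal/day


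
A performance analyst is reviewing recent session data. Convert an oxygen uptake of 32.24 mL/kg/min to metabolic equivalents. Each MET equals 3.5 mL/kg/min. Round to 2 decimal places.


One MET = 3.5 mL/kg/min
Number of METs = 32.24 / 3.5
= 9.21 METs

9.21 METs


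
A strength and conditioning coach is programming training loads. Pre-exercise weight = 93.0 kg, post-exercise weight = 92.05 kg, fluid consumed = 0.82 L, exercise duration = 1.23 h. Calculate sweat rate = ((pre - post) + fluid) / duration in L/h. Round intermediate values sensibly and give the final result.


Weight loss = 93.0 - 92.05 = 0.95 kg (approx L)
Total sweat = 0.95 + 0.82 = 1.77 L
Sweat rate = 1.77 / 1.23 = 1.439 L/h

1.439 L/h


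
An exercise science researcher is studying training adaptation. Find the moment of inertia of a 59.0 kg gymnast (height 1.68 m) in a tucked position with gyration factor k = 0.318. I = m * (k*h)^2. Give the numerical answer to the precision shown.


Radius of gyration = 0.318 * 1.68 = 0.53424 m
I = 59.0 * 0.53424^2
= 59.0 * 0.285412
= 16.839 kg*m^2

16.839 kg*m^2


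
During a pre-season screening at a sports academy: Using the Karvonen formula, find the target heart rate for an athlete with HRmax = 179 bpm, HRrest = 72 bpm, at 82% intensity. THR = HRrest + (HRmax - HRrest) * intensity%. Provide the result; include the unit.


HRR = 179 - 72 = 107
THR = 72 + 107 * 0.82
= 72 + 87.74
= 159.74 bpm

159.74 bpm


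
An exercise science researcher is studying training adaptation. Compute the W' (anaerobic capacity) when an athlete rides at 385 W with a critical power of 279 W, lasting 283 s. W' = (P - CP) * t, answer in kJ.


Above-CP power = 106 W
Duration = 283 s
W' = 106 * 283 = 29998 J
Convert: 29998 / 1000 = 29.998 kJ

29.998 kJ


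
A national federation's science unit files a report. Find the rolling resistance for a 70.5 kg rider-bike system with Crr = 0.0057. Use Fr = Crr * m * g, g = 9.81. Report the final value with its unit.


m * g = 70.5 * 9.81 = 691.605 N
Fr = 0.0057 * 691.605 = 3.942 N

3.942 N


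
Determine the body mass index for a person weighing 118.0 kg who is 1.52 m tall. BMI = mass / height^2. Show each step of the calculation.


BMI = mass / height^2
= 118.0 / 1.52^2
= 118.0 / 2.3104
= 51.07 kg/m^2

51.07 kg/m^2


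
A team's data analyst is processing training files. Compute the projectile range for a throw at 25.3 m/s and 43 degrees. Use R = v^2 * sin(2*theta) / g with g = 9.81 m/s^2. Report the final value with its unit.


Two times the angle = 86 degrees
sin(86) = 0.997564
R = 640.09 * 0.997564 / 9.81 = 65.09 m

65.09 m


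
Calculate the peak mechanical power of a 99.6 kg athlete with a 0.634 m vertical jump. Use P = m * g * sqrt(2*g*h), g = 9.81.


First, sqrt(2gh) = sqrt(2 * 9.81 * 0.634)
= sqrt(12.43908) = 3.526908 m/s
Power = 99.6 * 9.81 * 3.526908 = 3446.06 W

3446.06 W


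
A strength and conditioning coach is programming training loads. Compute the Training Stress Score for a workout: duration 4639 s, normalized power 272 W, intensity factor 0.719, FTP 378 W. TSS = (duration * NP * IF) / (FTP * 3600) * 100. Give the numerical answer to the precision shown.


Product = 4639 * 272 * 0.719 = 907239.952
Base = 378 * 3600 = 1360800
TSS = 907239.952 / 1360800 * 100 = 66.67

66.67 TSS


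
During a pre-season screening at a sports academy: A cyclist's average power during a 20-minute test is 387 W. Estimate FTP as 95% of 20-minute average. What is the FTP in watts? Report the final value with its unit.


FTP = 20-min power * 0.95
= 387 * 0.95
= 367.65 W

367.65 W


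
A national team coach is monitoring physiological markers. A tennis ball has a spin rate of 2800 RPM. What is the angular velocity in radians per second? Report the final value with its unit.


Convert RPM to rad/s: multiply by 2*pi and divide by 60
omega = 2800 * 2 * pi / 60
= 293.215 rad/s

293.215 rad/s


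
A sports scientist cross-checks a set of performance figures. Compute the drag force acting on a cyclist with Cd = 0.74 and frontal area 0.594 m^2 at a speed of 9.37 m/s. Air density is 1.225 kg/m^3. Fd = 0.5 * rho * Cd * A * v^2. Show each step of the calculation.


Step 1: v^2 = 87.7969
Step 2: Fd = 0.5 * 1.225 * 0.74 * 0.594 * 87.7969
= 23.638 N

23.638 N


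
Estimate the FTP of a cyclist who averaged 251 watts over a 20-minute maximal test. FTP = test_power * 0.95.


FTP = 251 * 0.95 = 238.45 W

238.45 W


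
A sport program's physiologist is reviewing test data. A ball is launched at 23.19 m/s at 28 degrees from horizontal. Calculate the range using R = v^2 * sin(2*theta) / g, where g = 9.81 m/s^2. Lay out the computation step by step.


sin(2 * 28) = sin(56) = 0.829038
v^2 = 23.19^2 = 537.7761
R = 537.7761 * 0.829038 / 9.81
= 45.447 m

45.447 m


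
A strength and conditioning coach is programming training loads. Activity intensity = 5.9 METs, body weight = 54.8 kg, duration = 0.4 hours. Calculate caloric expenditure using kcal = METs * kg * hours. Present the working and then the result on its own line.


kcal = 5.9 * 54.8 * 0.4
= 323.32 * 0.4
= 129.33 kcal

129.33 kcal


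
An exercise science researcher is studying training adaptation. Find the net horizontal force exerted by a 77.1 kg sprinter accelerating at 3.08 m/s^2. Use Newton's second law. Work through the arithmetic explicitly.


Newton's second law: F = m * a
F = 77.1 * 3.08 = 237.47 N

237.47 N


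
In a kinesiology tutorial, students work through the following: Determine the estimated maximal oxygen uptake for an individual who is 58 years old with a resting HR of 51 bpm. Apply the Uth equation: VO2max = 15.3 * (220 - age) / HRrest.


HRmax = 220 - 58 = 162
VO2max = 15.3 * (162 / 51)
= 15.3 * 3.1765
= 48.6 mL/kg/min

48.6 mL/kg/min


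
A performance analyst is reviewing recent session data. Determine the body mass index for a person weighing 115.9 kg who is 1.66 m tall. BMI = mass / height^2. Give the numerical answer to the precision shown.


BMI = mass / height^2
= 115.9 / 1.66^2
= 115.9 / 2.7556
= 42.06 kg/m^2

42.06 kg/m^2


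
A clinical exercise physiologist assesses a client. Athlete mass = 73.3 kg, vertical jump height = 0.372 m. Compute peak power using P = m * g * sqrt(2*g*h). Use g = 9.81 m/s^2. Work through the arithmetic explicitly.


sqrt(2 * 9.81 * 0.372) = sqrt(7.29864) = 2.7016 m/s
P = 73.3 * 9.81 * 2.7016
= 1942.65 W

1942.65 W


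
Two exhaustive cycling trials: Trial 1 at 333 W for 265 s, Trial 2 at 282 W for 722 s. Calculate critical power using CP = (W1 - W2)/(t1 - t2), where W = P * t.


W1 = 333 * 265 = 88245 J
W2 = 282 * 722 = 203604 J
CP = (88245 - 203604) / (265 - 722)
= -115359 / -457
= 252.43 W

252.43 W


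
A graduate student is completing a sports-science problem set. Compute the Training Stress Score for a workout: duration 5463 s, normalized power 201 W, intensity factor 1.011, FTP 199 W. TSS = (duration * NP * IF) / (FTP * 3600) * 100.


Product = 5463 * 201 * 1.011 = 1110141.693
Base = 199 * 3600 = 716400
TSS = 1110141.693 / 716400 * 100 = 154.96

154.96 TSS


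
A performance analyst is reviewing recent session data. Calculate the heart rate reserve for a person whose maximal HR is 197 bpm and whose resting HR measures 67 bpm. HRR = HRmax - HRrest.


HRmax = 197 bpm
HRrest = 67 bpm
HRR = 197 - 67 = 130 bpm

130 bpm


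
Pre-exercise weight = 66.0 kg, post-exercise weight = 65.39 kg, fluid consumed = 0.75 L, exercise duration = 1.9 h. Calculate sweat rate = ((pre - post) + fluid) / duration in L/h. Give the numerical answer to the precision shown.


Weight loss = 66.0 - 65.39 = 0.61 kg (approx L)
Total sweat = 0.61 + 0.75 = 1.36 L
Sweat rate = 1.36 / 1.9 = 0.716 L/h

0.716 L/h


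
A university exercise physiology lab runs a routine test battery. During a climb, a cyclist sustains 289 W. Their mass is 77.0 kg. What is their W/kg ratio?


Power-to-weight = 289 W / 77.0 kg
= 3.753 W/kg

3.753 W/kg


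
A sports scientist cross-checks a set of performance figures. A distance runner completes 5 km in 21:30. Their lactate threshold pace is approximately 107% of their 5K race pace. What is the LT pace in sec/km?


Convert to seconds: 21 min 30 s = 1290 s
Pace per km = 1290 / 5 = 258.0 s/km
LT pace = 258.0 * 1.07 = 276.06 s/km

276.06 s/km


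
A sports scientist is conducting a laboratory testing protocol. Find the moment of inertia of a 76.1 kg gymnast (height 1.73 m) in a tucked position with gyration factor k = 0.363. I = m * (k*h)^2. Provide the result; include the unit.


Radius of gyration = 0.363 * 1.73 = 0.62799 m
I = 76.1 * 0.62799^2
= 76.1 * 0.394371
= 30.012 kg*m^2

30.012 kg*m^2


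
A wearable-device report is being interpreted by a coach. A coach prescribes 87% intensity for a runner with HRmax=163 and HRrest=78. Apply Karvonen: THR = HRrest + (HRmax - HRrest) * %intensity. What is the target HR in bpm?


Heart rate reserve = 163 - 78 = 85
Intensity fraction = 87 / 100 = 0.87
THR = 78 + 85 * 0.87 = 151.95 bpm

151.95 bpm


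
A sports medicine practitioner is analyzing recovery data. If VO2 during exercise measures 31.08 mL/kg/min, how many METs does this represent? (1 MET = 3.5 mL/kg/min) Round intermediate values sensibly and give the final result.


METs = VO2 / 3.5 = 31.08 / 3.5 = 8.88

8.88 METs


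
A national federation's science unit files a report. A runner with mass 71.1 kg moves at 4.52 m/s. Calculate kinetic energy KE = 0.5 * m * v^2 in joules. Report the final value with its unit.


v^2 = 4.52^2 = 20.4304
KE = 0.5 * 71.1 * 20.4304
= 726.3 J

726.3 J


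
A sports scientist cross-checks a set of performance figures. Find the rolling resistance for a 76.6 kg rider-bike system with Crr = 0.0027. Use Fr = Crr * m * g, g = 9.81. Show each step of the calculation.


m * g = 76.6 * 9.81 = 751.446 N
Fr = 0.0027 * 751.446 = 2.029 N

2.029 N


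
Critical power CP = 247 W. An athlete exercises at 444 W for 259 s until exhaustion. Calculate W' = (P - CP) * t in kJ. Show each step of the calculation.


P - CP = 444 - 247 = 197 W
W' = 197 * 259 = 51023 J
= 51023 / 1000 = 51.023 kJ

51.023 kJ


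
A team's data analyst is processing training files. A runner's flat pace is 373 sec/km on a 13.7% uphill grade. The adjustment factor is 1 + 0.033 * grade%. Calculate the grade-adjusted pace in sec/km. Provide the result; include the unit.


Factor = 1 + 0.033 * 13.7 = 1.4521
Adjusted pace = 373 * 1.4521
= 541.63 sec/km

541.63 s/km


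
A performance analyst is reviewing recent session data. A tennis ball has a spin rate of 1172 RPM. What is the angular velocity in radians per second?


Convert RPM to rad/s: multiply by 2*pi and divide by 60
omega = 1172 * 2 * pi / 60
= 122.732 rad/s

122.732 rad/s


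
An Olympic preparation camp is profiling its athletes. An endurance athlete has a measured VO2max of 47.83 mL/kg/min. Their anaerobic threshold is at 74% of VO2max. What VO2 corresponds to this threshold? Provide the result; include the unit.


Anaerobic threshold VO2 = VO2max * 74%
= 47.83 * 0.74
= 35.39 mL/kg/min

35.39 mL/kg/min


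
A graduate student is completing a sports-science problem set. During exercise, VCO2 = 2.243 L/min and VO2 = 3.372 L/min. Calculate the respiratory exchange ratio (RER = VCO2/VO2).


RER = VCO2 / VO2
= 2.243 / 3.372
= 0.6652

0.6652


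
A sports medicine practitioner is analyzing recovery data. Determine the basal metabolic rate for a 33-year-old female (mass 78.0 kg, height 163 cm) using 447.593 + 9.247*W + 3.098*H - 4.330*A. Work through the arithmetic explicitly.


BMR = 447.593 + 9.247*78.0 + 3.098*163 - 4.330*33
= 1530.94 kcal/day

1530.94 kcal/day
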